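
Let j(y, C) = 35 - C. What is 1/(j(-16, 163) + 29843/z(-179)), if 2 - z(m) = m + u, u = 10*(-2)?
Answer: 201/4115 ≈ 0.048846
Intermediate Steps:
u = -20
z(m) = 22 - m (z(m) = 2 - (m - 20) = 2 - (-20 + m) = 2 + (20 - m) = 22 - m)
1/(j(-16, 163) + 29843/z(-179)) = 1/((35 - 1*163) + 29843/(22 - 1*(-179))) = 1/((35 - 163) + 29843/(22 + 179)) = 1/(-128 + 29843/201) = 1/(4115/201) = 201/4115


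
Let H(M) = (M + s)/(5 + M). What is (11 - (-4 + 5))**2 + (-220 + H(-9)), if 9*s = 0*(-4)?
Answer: -471/4 ≈ -117.75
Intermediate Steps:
s = 0 (s = (0*(-4))/9 = (1/9)*0 = 0)
H(M) = M/(5 + M) (H(M) = (M + 0)/(5 + M) = M/(5 + M))
(11 - (-4 + 5))**2 + (-220 + H(-9)) = (11 - (-4 + 5))**2 + (-220 - 9/(5 - 9)) = (11 - 1*1)**2 + (-220 - 9/(-4)) = (11 - 1)**2 + (-220 - 9*(-1/4)) = 10**2 + (-220 + 9/4) = 100 - 871/4 = -471/4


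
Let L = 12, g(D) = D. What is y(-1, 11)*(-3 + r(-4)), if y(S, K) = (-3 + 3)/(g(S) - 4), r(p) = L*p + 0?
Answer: 0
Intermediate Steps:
r(p) = 12*p (r(p) = 12*p + 0 = 12*p)
y(S, K) = 0 (y(S, K) = (-3 + 3)/(S - 4) = 0/(-4 + S) = 0)
y(-1, 11)*(-3 + r(-4)) = 0*(-3 + 12*(-4)) = 0*(-3 - 48) = 0*(-51) = 0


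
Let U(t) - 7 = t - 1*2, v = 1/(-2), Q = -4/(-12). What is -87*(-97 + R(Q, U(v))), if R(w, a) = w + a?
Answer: 16037/2 ≈ 8018.5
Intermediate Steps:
Q = 1/3 (Q = -4*(-1/12) = 1/3 ≈ 0.33333)
v = -1/2 (v = 1*(-1/2) = -1/2 ≈ -0.50000)
U(t) = 5 + t (U(t) = 7 + (t - 1*2) = 7 + (t - 2) = 7 + (-2 + t) = 5 + t)
R(w, a) = a + w
-87*(-97 + R(Q, U(v))) = -87*(-97 + ((5 - 1/2) + 1/3)) = -87*(-97 + (9/2 + 1/3)) = -87*(-97 + 29/6) = -87*(-553/6) = 16037/2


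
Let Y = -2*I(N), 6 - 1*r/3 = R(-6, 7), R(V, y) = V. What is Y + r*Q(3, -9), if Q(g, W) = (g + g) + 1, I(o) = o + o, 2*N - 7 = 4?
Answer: 230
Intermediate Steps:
N = 11/2 (N = 7/2 + (½)*4 = 7/2 + 2 = 11/2 ≈ 5.5000)
I(o) = 2*o
Q(g, W) = 1 + 2*g (Q(g, W) = 2*g + 1 = 1 + 2*g)
r = 36 (r = 18 - 3*(-6) = 18 + 18 = 36)
Y = -22 (Y = -4*11/2 = -2*11 = -22)
Y + r*Q(3, -9) = -22 + 36*(1 + 2*3) = -22 + 36*(1 + 6) = -22 + 36*7 = -22 + 252 = 230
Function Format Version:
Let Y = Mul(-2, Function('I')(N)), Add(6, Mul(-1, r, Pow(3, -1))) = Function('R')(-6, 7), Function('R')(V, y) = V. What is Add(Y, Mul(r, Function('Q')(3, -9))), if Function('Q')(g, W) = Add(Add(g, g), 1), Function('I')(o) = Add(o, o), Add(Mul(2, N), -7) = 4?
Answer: 230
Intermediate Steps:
N = Rational(11, 2) (N = Add(Rational(7, 2), Mul(Rational(1, 2), 4)) = Add(Rational(7, 2), 2) = Rational(11, 2) ≈ 5.5000)
Function('I')(o) = Mul(2, o)
Function('Q')(g, W) = Add(1, Mul(2, g)) (Function('Q')(g, W) = Add(Mul(2, g), 1) = Add(1, Mul(2, g)))
r = 36 (r = Add(18, Mul(-3, -6)) = Add(18, 18) = 36)
Y = -22 (Y = Mul(-2, Mul(2, Rational(11, 2))) = Mul(-2, 11) = -22)
Add(Y, Mul(r, Function('Q')(3, -9))) = Add(-22, Mul(36, Add(1, Mul(2, 3)))) = Add(-22, Mul(36, Add(1, 6))) = Add(-22, Mul(36, 7)) = Add(-22, 252) = 230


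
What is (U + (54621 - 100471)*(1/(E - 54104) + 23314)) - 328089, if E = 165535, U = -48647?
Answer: -119155802128966/111431 ≈ -1.0693e+9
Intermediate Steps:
(U + (54621 - 100471)*(1/(E - 54104) + 23314)) - 328089 = (-48647 + (54621 - 100471)*(1/(165535 - 54104) + 23314)) - 328089 = (-48647 - 45850*(1/111431 + 23314)) - 328089 = (-48647 - 45850*2597902335/111431) - 328089 = (-48647 - 119113822059750/111431) - 328089 = -119119242843607/111431 - 328089 = -119155802128966/111431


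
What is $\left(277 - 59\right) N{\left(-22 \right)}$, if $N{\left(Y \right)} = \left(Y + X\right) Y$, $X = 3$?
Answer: $91124$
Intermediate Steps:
$N{\left(Y \right)} = Y \left(3 + Y\right)$ ($N{\left(Y \right)} = \left(Y + 3\right) Y = \left(3 + Y\right) Y = Y \left(3 + Y\right)$)
$\left(277 - 59\right) N{\left(-22 \right)} = \left(277 - 59\right) \left(- 22 \left(3 - 22\right)\right) = 218 \left(\left(-22\right) \left(-19\right)\right) = 218 \cdot 418 = 91124$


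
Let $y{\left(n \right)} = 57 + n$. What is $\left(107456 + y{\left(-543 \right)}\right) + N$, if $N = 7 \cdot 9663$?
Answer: $174611$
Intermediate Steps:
$N = 67641$
$\left(107456 + y{\left(-543 \right)}\right) + N = \left(107456 + \left(57 - 543\right)\right) + 67641 = \left(107456 - 486\right) + 67641 = 106970 + 67641 = 174611$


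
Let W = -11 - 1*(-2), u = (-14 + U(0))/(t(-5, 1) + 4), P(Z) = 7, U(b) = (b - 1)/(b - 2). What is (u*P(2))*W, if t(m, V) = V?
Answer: 1701/10 ≈ 170.10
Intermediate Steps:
U(b) = (-1 + b)/(-2 + b)
u = -27/10 (u = (-14 + (-1 + 0)/(-2 + 0))/(1 + 4) = (-14 - 1/(-2))/5 = (-14 - 1/2*(-1))*(1/5) = (-14 + 1/2)*(1/5) = -27/2*1/5 = -27/10 ≈ -2.7000)
W = -9 (W = -11 + 2 = -9)
(u*P(2))*W = -27/10*7*(-9) = -189/10*(-9) = 1701/10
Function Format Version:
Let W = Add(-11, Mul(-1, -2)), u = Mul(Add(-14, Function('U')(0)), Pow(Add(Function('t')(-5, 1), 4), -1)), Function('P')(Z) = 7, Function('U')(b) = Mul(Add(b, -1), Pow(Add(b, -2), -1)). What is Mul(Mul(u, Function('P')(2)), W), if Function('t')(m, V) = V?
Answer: Rational(1701, 10) ≈ 170.10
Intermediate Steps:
Function('U')(b) = Mul(Pow(Add(-2, b), -1), Add(-1, b)) (Function('U')(b) = Mul(Add(-1, b), Pow(Add(-2, b), -1)) = Mul(Pow(Add(-2, b), -1), Add(-1, b)))
u = Rational(-27, 10) (u = Mul(Add(-14, Mul(Pow(Add(-2, 0), -1), Add(-1, 0))), Pow(Add(1, 4), -1)) = Mul(Add(-14, Mul(Pow(-2, -1), -1)), Pow(5, -1)) = Mul(Add(-14, Mul(Rational(-1, 2), -1)), Rational(1, 5)) = Mul(Add(-14, Rational(1, 2)), Rational(1, 5)) = Mul(Rational(-27, 2), Rational(1, 5)) = Rational(-27, 10) ≈ -2.7000)
W = -9 (W = Add(-11, 2) = -9)
Mul(Mul(u, Function('P')(2)), W) = Mul(Mul(Rational(-27, 10), 7), -9) = Mul(Rational(-189, 10), -9) = Rational(1701, 10)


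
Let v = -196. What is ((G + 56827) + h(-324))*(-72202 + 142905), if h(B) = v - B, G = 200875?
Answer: 18229354490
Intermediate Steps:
h(B) = -196 - B
((G + 56827) + h(-324))*(-72202 + 142905) = ((200875 + 56827) + (-196 - 1*(-324)))*(-72202 + 142905) = (257702 + (-196 + 324))*70703 = (257702 + 128)*70703 = 257830*70703 = 18229354490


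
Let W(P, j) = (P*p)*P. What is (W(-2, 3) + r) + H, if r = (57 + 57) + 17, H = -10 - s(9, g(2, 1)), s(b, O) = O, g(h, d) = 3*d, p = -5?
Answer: 98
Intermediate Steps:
H = -13 (H = -10 - 3 = -13)
W(P, j) = -5*P² (W(P, j) = (P*(-5))*P = (-5*P)*P = -5*P²)
r = 131 (r = 114 + 17 = 131)
(W(-2, 3) + r) + H = (-5*(-2)² + 131) - 13 = (-5*4 + 131) - 13 = (-20 + 131) - 13 = 111 - 13 = 98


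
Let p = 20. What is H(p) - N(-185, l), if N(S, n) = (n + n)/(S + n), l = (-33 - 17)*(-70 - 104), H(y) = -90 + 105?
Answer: 22065/1703 ≈ 12.957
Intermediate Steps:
H(y) = 15
l = 8700 (l = -50*(-174) = 8700)
N(S, n) = 2*n/(S + n) (N(S, n) = (2*n)/(S + n) = 2*n/(S + n))
H(p) - N(-185, l) = 15 - 2*8700/(-185 + 8700) = 15 - 2*8700/8515 = 15 - 1*3480/1703 = 15 - 3480/1703 = 22065/1703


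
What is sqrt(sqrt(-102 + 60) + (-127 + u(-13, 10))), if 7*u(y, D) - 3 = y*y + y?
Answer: sqrt(-5110 + 49*I*sqrt(42))/7 ≈ 0.31716 + 10.217*I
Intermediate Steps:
u(y, D) = 3/7 + y/7 + y**2/7 (u(y, D) = 3/7 + (y*y + y)/7 = 3/7 + (y**2 + y)/7 = 3/7 + (y + y**2)/7 = 3/7 + (y/7 + y**2/7) = 3/7 + y/7 + y**2/7)
sqrt(sqrt(-102 + 60) + (-127 + u(-13, 10))) = sqrt(sqrt(-102 + 60) + (-127 + (3/7 + (1/7)*(-13) + (1/7)*(-13)**2))) = sqrt(sqrt(-42) + (-127 + (3/7 - 13/7 + (1/7)*169))) = sqrt(I*sqrt(42) + (-127 + (3/7 - 13/7 + 169/7))) = sqrt(I*sqrt(42) + (-127 + 159/7)) = sqrt(I*sqrt(42) - 730/7) = sqrt(-730/7 + I*sqrt(42))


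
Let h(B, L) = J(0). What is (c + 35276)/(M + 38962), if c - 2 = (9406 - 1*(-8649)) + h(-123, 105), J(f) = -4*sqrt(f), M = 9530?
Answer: 53333/48492 ≈ 1.0998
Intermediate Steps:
h(B, L) = 0 (h(B, L) = -4*sqrt(0) = -4*0 = 0)
c = 18057 (c = 2 + ((9406 - 1*(-8649)) + 0) = 2 + ((9406 + 8649) + 0) = 2 + (18055 + 0) = 2 + 18055 = 18057)
(c + 35276)/(M + 38962) = (18057 + 35276)/(9530 + 38962) = 53333/48492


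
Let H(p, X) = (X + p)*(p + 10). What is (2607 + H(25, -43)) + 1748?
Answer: 3725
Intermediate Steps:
H(p, X) = (10 + p)*(X + p) (H(p, X) = (X + p)*(10 + p) = (10 + p)*(X + p))
(2607 + H(25, -43)) + 1748 = (2607 + (25**2 + 10*(-43) + 10*25 - 43*25)) + 1748 = (2607 + (625 - 430 + 250 - 1075)) + 1748 = (2607 - 630) + 1748 = 1977 + 1748 = 3725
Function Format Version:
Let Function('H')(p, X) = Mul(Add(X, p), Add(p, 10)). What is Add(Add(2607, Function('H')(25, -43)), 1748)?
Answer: 3725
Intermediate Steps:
Function('H')(p, X) = Mul(Add(10, p), Add(X, p)) (Function('H')(p, X) = Mul(Add(X, p), Add(10, p)) = Mul(Add(10, p), Add(X, p)))
Add(Add(2607, Function('H')(25, -43)), 1748) = Add(Add(2607, Add(Pow(25, 2), Mul(10, -43), Mul(10, 25), Mul(-43, 25))), 1748) = Add(Add(2607, Add(625, -430, 250, -1075)), 1748) = Add(Add(2607, -630), 1748) = Add(1977, 1748) = 3725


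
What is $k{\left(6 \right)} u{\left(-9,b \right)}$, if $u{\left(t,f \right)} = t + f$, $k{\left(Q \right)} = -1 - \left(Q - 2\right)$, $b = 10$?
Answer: $-5$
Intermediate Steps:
$k{\left(Q \right)} = 1 - Q$ ($k{\left(Q \right)} = -1 - \left(-2 + Q\right) = 1 - Q$)
$u{\left(t,f \right)} = f + t$
$k{\left(6 \right)} u{\left(-9,b \right)} = \left(1 - 6\right) \left(10 - 9\right) = \left(1 - 6\right) 1 = \left(-5\right) 1 = -5$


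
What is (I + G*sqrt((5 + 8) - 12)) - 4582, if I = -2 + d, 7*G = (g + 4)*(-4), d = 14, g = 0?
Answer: -32006/7 ≈ -4572.3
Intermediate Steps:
G = -16/7 (G = ((0 + 4)*(-4))/7 = (4*(-4))/7 = (1/7)*(-16) = -16/7 ≈ -2.2857)
I = 12 (I = -2 + 14 = 12)
(I + G*sqrt((5 + 8) - 12)) - 4582 = (12 - 16*sqrt((5 + 8) - 12)/7) - 4582 = (12 - 16*sqrt(13 - 12)/7) - 4582 = (12 - 16*sqrt(1)/7) - 4582 = (12 - 16/7*1) - 4582 = (12 - 16/7) - 4582 = 68/7 - 4582 = -32006/7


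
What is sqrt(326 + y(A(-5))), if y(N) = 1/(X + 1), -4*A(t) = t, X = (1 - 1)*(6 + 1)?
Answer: sqrt(327) ≈ 18.083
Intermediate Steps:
X = 0 (X = 0*7 = 0)
A(t) = -t/4
y(N) = 1 (y(N) = 1/(0 + 1) = 1/1 = 1)
sqrt(326 + y(A(-5))) = sqrt(326 + 1) = sqrt(327)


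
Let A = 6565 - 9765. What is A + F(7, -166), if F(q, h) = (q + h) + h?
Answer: -3525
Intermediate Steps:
F(q, h) = q + 2*h (F(q, h) = (h + q) + h = q + 2*h)
A = -3200
A + F(7, -166) = -3200 + (7 + 2*(-166)) = -3200 + (7 - 332) = -3200 - 325 = -3525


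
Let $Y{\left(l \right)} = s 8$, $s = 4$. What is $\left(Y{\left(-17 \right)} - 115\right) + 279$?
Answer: $196$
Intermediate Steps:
$Y{\left(l \right)} = 32$ ($Y{\left(l \right)} = 4 \cdot 8 = 32$)
$\left(Y{\left(-17 \right)} - 115\right) + 279 = \left(32 - 115\right) + 279 = -83 + 279 = 196$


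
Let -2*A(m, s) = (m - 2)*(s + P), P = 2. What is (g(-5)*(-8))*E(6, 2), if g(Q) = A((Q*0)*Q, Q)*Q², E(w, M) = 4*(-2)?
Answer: -4800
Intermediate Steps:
E(w, M) = -8
A(m, s) = -(-2 + m)*(2 + s)/2 (A(m, s) = -(m - 2)*(s + 2)/2 = -(-2 + m)*(2 + s)/2)
g(Q) = Q²*(2 + Q) (g(Q) = (2 + Q - Q*0*Q - (Q*0)*Q*Q/2)*Q² = (2 + Q - 0*Q - 0*Q*Q/2)*Q² = (2 + Q - 1*0 - ½*0*Q)*Q² = (2 + Q + 0 + 0)*Q² = (2 + Q)*Q² = Q²*(2 + Q))
(g(-5)*(-8))*E(6, 2) = (((-5)²*(2 - 5))*(-8))*(-8) = ((25*(-3))*(-8))*(-8) = -75*(-8)*(-8) = 600*(-8) = -4800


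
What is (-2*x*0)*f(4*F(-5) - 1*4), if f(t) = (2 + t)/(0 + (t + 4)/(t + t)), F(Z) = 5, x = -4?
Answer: 0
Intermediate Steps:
f(t) = 2*t*(2 + t)/(4 + t) (f(t) = (2 + t)/(0 + (4 + t)/((2*t))) = (2 + t)/(0 + (4 + t)*(1/(2*t))) = (2 + t)/(0 + (4 + t)/(2*t)) = (2 + t)/(((4 + t)/(2*t))) = (2 + t)*(2*t/(4 + t)) = 2*t*(2 + t)/(4 + t))
(-2*x*0)*f(4*F(-5) - 1*4) = (-2*(-4)*0)*(2*(4*5 - 1*4)*(2 + (4*5 - 1*4))/(4 + (4*5 - 1*4))) = (8*0)*(2*(20 - 4)*(2 + (20 - 4))/(4 + (20 - 4))) = 0*(2*16*(2 + 16)/(4 + 16)) = 0*(2*16*18/20) = 0*(2*16*(1/20)*18) = 0*(144/5) = 0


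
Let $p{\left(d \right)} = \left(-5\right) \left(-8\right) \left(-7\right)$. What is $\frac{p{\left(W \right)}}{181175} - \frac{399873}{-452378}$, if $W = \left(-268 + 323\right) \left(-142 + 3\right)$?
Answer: $\frac{14464064987}{16391916830} \approx 0.88239$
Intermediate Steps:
$W = -7645$ ($W = 55 \left(-139\right) = -7645$)
$p{\left(d \right)} = -280$ ($p{\left(d \right)} = 40 \left(-7\right) = -280$)
$\frac{p{\left(W \right)}}{181175} - \frac{399873}{-452378} = - \frac{280}{181175} - \frac{399873}{-452378} = \left(-280\right) \frac{1}{181175} - - \frac{399873}{452378} = - \frac{56}{36235} + \frac{399873}{452378} = \frac{14464064987}{16391916830}$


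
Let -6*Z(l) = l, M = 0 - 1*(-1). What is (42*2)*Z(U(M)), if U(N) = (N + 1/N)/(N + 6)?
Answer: -4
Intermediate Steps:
M = 1 (M = 0 + 1 = 1)
U(N) = (N + 1/N)/(6 + N)
Z(l) = -l/6
(42*2)*Z(U(M)) = (42*2)*(-(1 + 1²)/(6*1*(6 + 1))) = 84*(-(1 + 1)/(6*7)) = 84*(-2/(6*7)) = 84*(-⅙*2/7) = 84*(-1/21) = -4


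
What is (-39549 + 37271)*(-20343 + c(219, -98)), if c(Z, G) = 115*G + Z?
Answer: 71515532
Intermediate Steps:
c(Z, G) = Z + 115*G
(-39549 + 37271)*(-20343 + c(219, -98)) = (-39549 + 37271)*(-20343 + (219 + 115*(-98))) = -2278*(-20343 + (219 - 11270)) = -2278*(-20343 - 11051) = -2278*(-31394) = 71515532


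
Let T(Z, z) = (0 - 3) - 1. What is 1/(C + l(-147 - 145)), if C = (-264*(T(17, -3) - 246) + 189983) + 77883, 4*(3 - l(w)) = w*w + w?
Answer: 1/312626 ≈ 3.1987e-6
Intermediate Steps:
T(Z, z) = -4 (T(Z, z) = -3 - 1 = -4)
l(w) = 3 - w/4 - w²/4 (l(w) = 3 - (w*w + w)/4 = 3 - (w² + w)/4 = 3 - (w + w²)/4 = 3 + (-w/4 - w²/4) = 3 - w/4 - w²/4)
C = 333866 (C = (-264*(-4 - 246) + 189983) + 77883 = (-264*(-250) + 189983) + 77883 = (66000 + 189983) + 77883 = 255983 + 77883 = 333866)
1/(C + l(-147 - 145)) = 1/(333866 + (3 - (-147 - 145)/4 - (-147 - 145)²/4)) = 1/(333866 + (3 - ¼*(-292) - ¼*(-292)²)) = 1/(333866 + (3 + 73 - ¼*85264)) = 1/(333866 + (3 + 73 - 21316)) = 1/(333866 - 21240) = 1/312626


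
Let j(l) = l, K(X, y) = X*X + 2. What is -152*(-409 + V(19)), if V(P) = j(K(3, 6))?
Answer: 60496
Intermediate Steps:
K(X, y) = 2 + X**2 (K(X, y) = X**2 + 2 = 2 + X**2)
V(P) = 11 (V(P) = 2 + 3**2 = 2 + 9 = 11)
-152*(-409 + V(19)) = -152*(-409 + 11) = -152*(-398) = 60496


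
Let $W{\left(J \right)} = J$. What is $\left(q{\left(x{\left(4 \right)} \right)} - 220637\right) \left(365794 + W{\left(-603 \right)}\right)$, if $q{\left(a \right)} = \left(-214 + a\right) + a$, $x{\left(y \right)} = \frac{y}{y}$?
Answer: $-80652067159$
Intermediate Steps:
$x{\left(y \right)} = 1$
$q{\left(a \right)} = -214 + 2 a$
$\left(q{\left(x{\left(4 \right)} \right)} - 220637\right) \left(365794 + W{\left(-603 \right)}\right) = \left(\left(-214 + 2 \cdot 1\right) - 220637\right) \left(365794 - 603\right) = \left(\left(-214 + 2\right) - 220637\right) 365191 = \left(-212 - 220637\right) 365191 = \left(-220849\right) 365191 = -80652067159$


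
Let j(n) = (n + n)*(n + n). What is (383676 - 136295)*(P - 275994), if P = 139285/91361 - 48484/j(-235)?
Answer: -344477211548508865486/5045411225 ≈ -6.8275e+10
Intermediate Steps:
j(n) = 4*n² (j(n) = (2*n)*(2*n) = 4*n²)
P = 6584627444/5045411225 (P = 139285/91361 - 48484/(4*(-235)²) = 139285*(1/91361) - 48484/(4*55225) = 139285/91361 - 48484/220900 = 139285/91361 - 48484*1/220900 = 139285/91361 - 12121/55225 = 6584627444/5045411225 ≈ 1.3051)
(383676 - 136295)*(P - 275994) = (383676 - 136295)*(6584627444/5045411225 - 275994) = 247381*(-1392496641005206/5045411225) = -344477211548508865486/5045411225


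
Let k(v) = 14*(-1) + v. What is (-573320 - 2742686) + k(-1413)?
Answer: -3317433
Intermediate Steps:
k(v) = -14 + v
(-573320 - 2742686) + k(-1413) = (-573320 - 2742686) + (-14 - 1413) = -3316006 - 1427 = -3317433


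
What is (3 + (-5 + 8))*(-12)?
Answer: -72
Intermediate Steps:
(3 + (-5 + 8))*(-12) = (3 + 3)*(-12) = 6*(-12) = -72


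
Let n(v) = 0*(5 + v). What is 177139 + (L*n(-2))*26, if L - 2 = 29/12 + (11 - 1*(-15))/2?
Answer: 177139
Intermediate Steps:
L = 209/12 (L = 2 + (29/12 + (11 - 1*(-15))/2) = 2 + (29*(1/12) + (11 + 15)*(1/2)) = 2 + (29/12 + 26*(1/2)) = 2 + (29/12 + 13) = 2 + 185/12 = 209/12 ≈ 17.417)
n(v) = 0
177139 + (L*n(-2))*26 = 177139 + ((209/12)*0)*26 = 177139 + 0*26 = 177139 + 0 = 177139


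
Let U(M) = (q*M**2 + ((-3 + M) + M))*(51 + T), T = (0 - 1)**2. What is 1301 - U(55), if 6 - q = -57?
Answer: -9914163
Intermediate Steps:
q = 63 (q = 6 - 1*(-57) = 6 + 57 = 63)
T = 1 (T = (-1)**2 = 1)
U(M) = -156 + 104*M + 3276*M**2 (U(M) = (63*M**2 + ((-3 + M) + M))*(51 + 1) = (63*M**2 + (-3 + 2*M))*52 = (-3 + 2*M + 63*M**2)*52 = -156 + 104*M + 3276*M**2)
1301 - U(55) = 1301 - (-156 + 104*55 + 3276*55**2) = 1301 - (-156 + 5720 + 3276*3025) = 1301 - (-156 + 5720 + 9909900) = 1301 - 1*9915464 = 1301 - 9915464 = -9914163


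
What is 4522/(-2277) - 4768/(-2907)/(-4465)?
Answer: -2174270698/1094626005 ≈ -1.9863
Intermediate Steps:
4522/(-2277) - 4768/(-2907)/(-4465) = 4522*(-1/2277) - 4768*(-1/2907)*(-1/4465) = -4522/2277 + (4768/2907)*(-1/4465) = -4522/2277 - 4768/12979755 = -2174270698/1094626005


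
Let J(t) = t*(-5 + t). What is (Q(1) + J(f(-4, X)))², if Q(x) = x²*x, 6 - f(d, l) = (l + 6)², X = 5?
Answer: 190467601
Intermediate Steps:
f(d, l) = 6 - (6 + l)² (f(d, l) = 6 - (l + 6)² = 6 - (6 + l)²)
Q(x) = x³
(Q(1) + J(f(-4, X)))² = (1³ + (6 - (6 + 5)²)*(-5 + (6 - (6 + 5)²)))² = (1 + (6 - 1*11²)*(-5 + (6 - 1*11²)))² = (1 + (6 - 1*121)*(-5 + (6 - 1*121)))² = (1 + (6 - 121)*(-5 + (6 - 121)))² = (1 - 115*(-5 - 115))² = (1 - 115*(-120))² = (1 + 13800)² = 13801² = 190467601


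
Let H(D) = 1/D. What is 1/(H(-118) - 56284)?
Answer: -118/6641513 ≈ -1.7767e-5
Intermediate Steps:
1/(H(-118) - 56284) = 1/(1/(-118) - 56284) = 1/(-1/118 - 56284) = 1/(-6641513/118) = -118/6641513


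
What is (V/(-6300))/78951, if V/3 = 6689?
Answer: -6689/165797100 ≈ -4.0344e-5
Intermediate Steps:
V = 20067 (V = 3*6689 = 20067)
(V/(-6300))/78951 = (20067/(-6300))/78951 = (20067*(-1/6300))*(1/78951) = -6689/2100*1/78951 = -6689/165797100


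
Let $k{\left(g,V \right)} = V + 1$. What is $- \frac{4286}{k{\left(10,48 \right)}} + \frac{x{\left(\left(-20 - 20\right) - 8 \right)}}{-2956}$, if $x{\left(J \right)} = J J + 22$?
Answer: $- \frac{6391695}{72422} \approx -88.256$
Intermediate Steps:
$x{\left(J \right)} = 22 + J^{2}$ ($x{\left(J \right)} = J^{2} + 22 = 22 + J^{2}$)
$k{\left(g,V \right)} = 1 + V$
$- \frac{4286}{k{\left(10,48 \right)}} + \frac{x{\left(\left(-20 - 20\right) - 8 \right)}}{-2956} = - \frac{4286}{1 + 48} + \frac{22 + \left(\left(-20 - 20\right) - 8\right)^{2}}{-2956} = - \frac{4286}{49} + \left(22 + \left(-40 - 8\right)^{2}\right) \left(- \frac{1}{2956}\right) = \left(-4286\right) \frac{1}{49} + \left(22 + \left(-48\right)^{2}\right) \left(- \frac{1}{2956}\right) = - \frac{4286}{49} + \left(22 + 2304\right) \left(- \frac{1}{2956}\right) = - \frac{4286}{49} + 2326 \left(- \frac{1}{2956}\right) = - \frac{4286}{49} - \frac{1163}{1478} = - \frac{6391695}{72422}$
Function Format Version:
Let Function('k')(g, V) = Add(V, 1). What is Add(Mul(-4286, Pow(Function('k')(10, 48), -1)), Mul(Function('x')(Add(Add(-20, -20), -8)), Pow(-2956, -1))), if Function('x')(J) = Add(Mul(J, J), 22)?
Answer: Rational(-6391695, 72422) ≈ -88.256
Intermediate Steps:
Function('x')(J) = Add(22, Pow(J, 2)) (Function('x')(J) = Add(Pow(J, 2), 22) = Add(22, Pow(J, 2)))
Function('k')(g, V) = Add(1, V)
Add(Mul(-4286, Pow(Function('k')(10, 48), -1)), Mul(Function('x')(Add(Add(-20, -20), -8)), Pow(-2956, -1))) = Add(Mul(-4286, Pow(Add(1, 48), -1)), Mul(Add(22, Pow(Add(Add(-20, -20), -8), 2)), Pow(-2956, -1))) = Add(Mul(-4286, Pow(49, -1)), Mul(Add(22, Pow(Add(-40, -8), 2)), Rational(-1, 2956))) = Add(Mul(-4286, Rational(1, 49)), Mul(Add(22, Pow(-48, 2)), Rational(-1, 2956))) = Add(Rational(-4286, 49), Mul(Add(22, 2304), Rational(-1, 2956))) = Add(Rational(-4286, 49), Mul(2326, Rational(-1, 2956))) = Add(Rational(-4286, 49), Rational(-1163, 1478)) = Rational(-6391695, 72422)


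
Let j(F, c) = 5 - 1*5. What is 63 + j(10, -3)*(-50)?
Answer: 63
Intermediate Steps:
j(F, c) = 0 (j(F, c) = 5 - 5 = 0)
63 + j(10, -3)*(-50) = 63 + 0*(-50) = 63 + 0 = 63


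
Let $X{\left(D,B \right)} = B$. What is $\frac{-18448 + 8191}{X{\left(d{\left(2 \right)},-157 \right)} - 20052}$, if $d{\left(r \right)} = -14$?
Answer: $\frac{10257}{20209} \approx 0.50755$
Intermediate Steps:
$\frac{-18448 + 8191}{X{\left(d{\left(2 \right)},-157 \right)} - 20052} = \frac{-18448 + 8191}{-157 - 20052} = - \frac{10257}{-20209} = \left(-10257\right) \left(- \frac{1}{20209}\right) = \frac{10257}{20209}$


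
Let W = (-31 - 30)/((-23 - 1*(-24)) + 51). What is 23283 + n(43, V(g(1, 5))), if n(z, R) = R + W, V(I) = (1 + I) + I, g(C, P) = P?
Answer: 1211227/52 ≈ 23293.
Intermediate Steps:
W = -61/52 (W = -61/((-23 + 24) + 51) = -61/(1 + 51) = -61/52 ≈ -1.1731)
V(I) = 1 + 2*I
n(z, R) = -61/52 + R (n(z, R) = R - 61/52 = -61/52 + R)
23283 + n(43, V(g(1, 5))) = 23283 + (-61/52 + (1 + 2*5)) = 23283 + (-61/52 + (1 + 10)) = 23283 + (-61/52 + 11) = 23283 + 511/52 = 1211227/52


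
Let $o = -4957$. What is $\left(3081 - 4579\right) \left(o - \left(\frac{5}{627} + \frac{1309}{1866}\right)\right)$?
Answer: $\frac{1448174234801}{194997} \approx 7.4266 \cdot 10^{6}$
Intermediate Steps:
$\left(3081 - 4579\right) \left(o - \left(\frac{5}{627} + \frac{1309}{1866}\right)\right) = \left(3081 - 4579\right) \left(-4957 - \left(\frac{5}{627} + \frac{1309}{1866}\right)\right) = - 1498 \left(-4957 - \frac{276691}{389994}\right) = \left(-1498\right) \left(- \frac{1933476949}{389994}\right) = \frac{1448174234801}{194997}$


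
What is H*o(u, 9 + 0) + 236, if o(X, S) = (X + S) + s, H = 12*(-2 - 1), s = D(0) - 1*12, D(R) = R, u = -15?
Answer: 884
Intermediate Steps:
s = -12 (s = 0 - 1*12 = 0 - 12 = -12)
H = -36 (H = 12*(-3) = -36)
o(X, S) = -12 + S + X (o(X, S) = (X + S) - 12 = (S + X) - 12 = -12 + S + X)
H*o(u, 9 + 0) + 236 = -36*(-12 + (9 + 0) - 15) + 236 = -36*(-12 + 9 - 15) + 236 = -36*(-18) + 236 = 648 + 236 = 884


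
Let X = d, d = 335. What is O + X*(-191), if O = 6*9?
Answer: -63931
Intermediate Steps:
X = 335
O = 54
O + X*(-191) = 54 + 335*(-191) = 54 - 63985 = -63931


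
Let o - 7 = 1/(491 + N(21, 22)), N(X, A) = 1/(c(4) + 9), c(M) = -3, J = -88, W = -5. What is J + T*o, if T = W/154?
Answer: -40040919/453838 ≈ -88.227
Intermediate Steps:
N(X, A) = 1/6 (N(X, A) = 1/(-3 + 9) = 1/6)
T = -5/154 ≈ -0.032468
o = 20635/2947 (o = 7 + 1/(491 + 1/6) = 7 + 1/(2947/6) = 7 + 6/2947 = 20635/2947 ≈ 7.0020)
J + T*o = -88 - 5/154*20635/2947 = -88 - 103175/453838 = -40040919/453838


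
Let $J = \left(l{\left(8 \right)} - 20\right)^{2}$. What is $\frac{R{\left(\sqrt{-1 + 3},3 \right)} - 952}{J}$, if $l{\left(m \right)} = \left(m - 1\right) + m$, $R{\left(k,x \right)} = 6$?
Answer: $- \frac{946}{25} \approx -37.84$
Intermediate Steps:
$l{\left(m \right)} = -1 + 2 m$ ($l{\left(m \right)} = \left(-1 + m\right) + m = -1 + 2 m$)
$J = 25$ ($J = \left(\left(-1 + 2 \cdot 8\right) - 20\right)^{2} = \left(\left(-1 + 16\right) - 20\right)^{2} = \left(15 - 20\right)^{2} = \left(-5\right)^{2} = 25$)
$\frac{R{\left(\sqrt{-1 + 3},3 \right)} - 952}{J} = \frac{6 - 952}{25} = \left(6 - 952\right) \frac{1}{25} = \left(-946\right) \frac{1}{25} = - \frac{946}{25}$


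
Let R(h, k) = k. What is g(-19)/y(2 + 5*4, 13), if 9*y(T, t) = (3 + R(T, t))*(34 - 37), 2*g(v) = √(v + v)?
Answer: -3*I*√38/32 ≈ -0.57791*I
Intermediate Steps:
g(v) = √2*√v/2 (g(v) = √(v + v)/2 = √(2*v)/2 = (√2*√v)/2 = √2*√v/2)
y(T, t) = -1 - t/3 (y(T, t) = ((3 + t)*(34 - 37))/9 = ((3 + t)*(-3))/9 = (-9 - 3*t)/9 = -1 - t/3)
g(-19)/y(2 + 5*4, 13) = (√2*√(-19)/2)/(-1 - ⅓*13) = (√2*(I*√19)/2)/(-1 - 13/3) = (I*√38/2)/(-16/3) = (I*√38/2)*(-3/16) = -3*I*√38/32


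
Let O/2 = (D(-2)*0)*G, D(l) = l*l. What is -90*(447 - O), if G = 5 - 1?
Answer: -40230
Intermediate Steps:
G = 4
D(l) = l**2
O = 0 (O = 2*(((-2)**2*0)*4) = 2*((4*0)*4) = 2*(0*4) = 2*0 = 0)
-90*(447 - O) = -90*(447 - 1*0) = -90*(447 + 0) = -90*447 = -40230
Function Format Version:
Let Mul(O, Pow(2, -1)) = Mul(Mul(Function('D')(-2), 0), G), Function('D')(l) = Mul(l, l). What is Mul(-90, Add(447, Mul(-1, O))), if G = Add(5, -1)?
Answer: -40230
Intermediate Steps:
G = 4
Function('D')(l) = Pow(l, 2)
O = 0 (O = Mul(2, Mul(Mul(Pow(-2, 2), 0), 4)) = Mul(2, Mul(Mul(4, 0), 4)) = Mul(2, Mul(0, 4)) = Mul(2, 0) = 0)
Mul(-90, Add(447, Mul(-1, O))) = Mul(-90, Add(447, Mul(-1, 0))) = Mul(-90, Add(447, 0)) = Mul(-90, 447) = -40230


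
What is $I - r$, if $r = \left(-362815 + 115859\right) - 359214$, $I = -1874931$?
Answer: $-1268761$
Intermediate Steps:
$r = -606170$ ($r = -246956 - 359214 = -606170$)
$I - r = -1874931 - -606170 = -1874931 + 606170 = -1268761$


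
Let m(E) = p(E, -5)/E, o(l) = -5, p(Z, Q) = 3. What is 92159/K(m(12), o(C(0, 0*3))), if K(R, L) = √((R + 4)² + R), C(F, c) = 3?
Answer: 368636*√293/293 ≈ 21536.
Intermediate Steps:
m(E) = 3/E
K(R, L) = √(R + (4 + R)²) (K(R, L) = √((4 + R)² + R) = √(R + (4 + R)²))
92159/K(m(12), o(C(0, 0*3))) = 92159/(√(3/12 + (4 + 3/12)²)) = 92159/(√(3*(1/12) + (4 + 3*(1/12))²)) = 92159/(√(¼ + (4 + ¼)²)) = 92159/(√(¼ + (17/4)²)) = 92159/(√(¼ + 289/16)) = 92159/(√(293/16)) = 92159/((√293/4)) = 92159*(4*√293/293) = 368636*√293/293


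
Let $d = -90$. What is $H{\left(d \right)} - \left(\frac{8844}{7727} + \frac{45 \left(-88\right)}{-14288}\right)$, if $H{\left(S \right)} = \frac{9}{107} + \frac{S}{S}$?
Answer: $- \frac{498517691}{1476645154} \approx -0.3376$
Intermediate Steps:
$H{\left(S \right)} = \frac{116}{107}$ ($H{\left(S \right)} = 9 \cdot \frac{1}{107} + 1 = \frac{9}{107} + 1 = \frac{116}{107}$)
$H{\left(d \right)} - \left(\frac{8844}{7727} + \frac{45 \left(-88\right)}{-14288}\right) = \frac{116}{107} - \left(\frac{8844}{7727} + \frac{45 \left(-88\right)}{-14288}\right) = \frac{116}{107} - \left(8844 \cdot \frac{1}{7727} - - \frac{495}{1786}\right) = \frac{116}{107} - \left(\frac{8844}{7727} + \frac{495}{1786}\right) = \frac{116}{107} - \frac{19620249}{13800422} = - \frac{498517691}{1476645154}$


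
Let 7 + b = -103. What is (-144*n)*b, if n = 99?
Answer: 1568160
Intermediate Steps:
b = -110 (b = -7 - 103 = -110)
(-144*n)*b = -144*99*(-110) = -14256*(-110) = 1568160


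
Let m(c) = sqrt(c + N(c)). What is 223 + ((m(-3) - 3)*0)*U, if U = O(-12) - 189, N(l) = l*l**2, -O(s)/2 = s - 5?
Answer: 223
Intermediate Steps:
O(s) = 10 - 2*s (O(s) = -2*(s - 5) = -2*(-5 + s) = 10 - 2*s)
N(l) = l**3
U = -155 (U = (10 - 2*(-12)) - 189 = (10 + 24) - 189 = 34 - 189 = -155)
m(c) = sqrt(c + c**3)
223 + ((m(-3) - 3)*0)*U = 223 + ((sqrt(-3 + (-3)**3) - 3)*0)*(-155) = 223 + ((sqrt(-3 - 27) - 3)*0)*(-155) = 223 + ((sqrt(-30) - 3)*0)*(-155) = 223 + ((I*sqrt(30) - 3)*0)*(-155) = 223 + ((-3 + I*sqrt(30))*0)*(-155) = 223 + 0*(-155) = 223 + 0 = 223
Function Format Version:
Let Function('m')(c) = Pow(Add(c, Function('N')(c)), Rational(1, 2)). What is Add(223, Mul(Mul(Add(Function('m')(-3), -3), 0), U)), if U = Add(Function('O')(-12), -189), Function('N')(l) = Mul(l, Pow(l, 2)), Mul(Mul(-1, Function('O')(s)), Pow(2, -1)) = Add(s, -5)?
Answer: 223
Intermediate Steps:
Function('O')(s) = Add(10, Mul(-2, s)) (Function('O')(s) = Mul(-2, Add(s, -5)) = Mul(-2, Add(-5, s)) = Add(10, Mul(-2, s)))
Function('N')(l) = Pow(l, 3)
U = -155 (U = Add(Add(10, Mul(-2, -12)), -189) = Add(Add(10, 24), -189) = Add(34, -189) = -155)
Function('m')(c) = Pow(Add(c, Pow(c, 3)), Rational(1, 2))
Add(223, Mul(Mul(Add(Function('m')(-3), -3), 0), U)) = Add(223, Mul(Mul(Add(Pow(Add(-3, Pow(-3, 3)), Rational(1, 2)), -3), 0), -155)) = Add(223, Mul(Mul(Add(Pow(Add(-3, -27), Rational(1, 2)), -3), 0), -155)) = Add(223, Mul(Mul(Add(Pow(-30, Rational(1, 2)), -3), 0), -155)) = Add(223, Mul(Mul(Add(Mul(I, Pow(30, Rational(1, 2))), -3), 0), -155)) = Add(223, Mul(Mul(Add(-3, Mul(I, Pow(30, Rational(1, 2)))), 0), -155)) = Add(223, Mul(0, -155)) = Add(223, 0) = 223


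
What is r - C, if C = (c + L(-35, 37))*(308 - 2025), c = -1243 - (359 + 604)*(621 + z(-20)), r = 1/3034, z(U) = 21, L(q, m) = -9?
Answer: -3227199252243/3034 ≈ -1.0637e+9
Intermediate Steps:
r = 1/3034 ≈ 0.00032960
c = -619489 (c = -1243 - (359 + 604)*(621 + 21) = -1243 - 963*642 = -1243 - 1*618246 = -1243 - 618246 = -619489)
C = 1063678066 (C = (-619489 - 9)*(308 - 2025) = -619498*(-1717) = 1063678066)
r - C = 1/3034 - 1*1063678066 = 1/3034 - 1063678066 = -3227199252243/3034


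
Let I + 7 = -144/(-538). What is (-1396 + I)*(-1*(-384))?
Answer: -144896640/269 ≈ -5.3865e+5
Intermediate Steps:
I = -1811/269 (I = -7 - 144/(-538) = -7 - 144*(-1/538) = -7 + 72/269 = -1811/269 ≈ -6.7323)
(-1396 + I)*(-1*(-384)) = (-1396 - 1811/269)*(-1*(-384)) = -377335/269*384 = -144896640/269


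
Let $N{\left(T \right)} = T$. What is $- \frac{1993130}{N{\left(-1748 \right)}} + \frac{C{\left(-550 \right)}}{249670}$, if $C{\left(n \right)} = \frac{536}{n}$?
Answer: $\frac{34211702621009}{30004092250} \approx 1140.2$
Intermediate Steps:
$- \frac{1993130}{N{\left(-1748 \right)}} + \frac{C{\left(-550 \right)}}{249670} = - \frac{1993130}{-1748} + \frac{536 \frac{1}{-550}}{249670} = \left(-1993130\right) \left(- \frac{1}{1748}\right) + 536 \left(- \frac{1}{550}\right) \frac{1}{249670} = \frac{996565}{874} - \frac{134}{34329625} = \frac{34211702621009}{30004092250}$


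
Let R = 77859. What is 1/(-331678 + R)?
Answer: -1/253819 ≈ -3.9398e-6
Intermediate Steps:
1/(-331678 + R) = 1/(-331678 + 77859) = 1/(-253819) = -1/253819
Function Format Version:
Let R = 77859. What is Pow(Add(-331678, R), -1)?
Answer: Rational(-1, 253819) ≈ -3.9398e-6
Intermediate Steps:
Pow(Add(-331678, R), -1) = Pow(Add(-331678, 77859), -1) = Pow(-253819, -1) = Rational(-1, 253819)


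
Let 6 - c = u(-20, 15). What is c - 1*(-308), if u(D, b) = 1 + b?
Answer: 298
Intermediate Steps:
c = -10 (c = 6 - (1 + 15) = 6 - 1*16 = 6 - 16 = -10)
c - 1*(-308) = -10 - 1*(-308) = -10 + 308 = 298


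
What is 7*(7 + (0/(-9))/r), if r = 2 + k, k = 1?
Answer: 49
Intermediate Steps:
r = 3 (r = 2 + 1 = 3)
7*(7 + (0/(-9))/r) = 7*(7 + (0/(-9))/3) = 7*(7 + (0*(-⅑))*(⅓)) = 7*(7 + 0*(⅓)) = 7*(7 + 0) = 7*7 = 49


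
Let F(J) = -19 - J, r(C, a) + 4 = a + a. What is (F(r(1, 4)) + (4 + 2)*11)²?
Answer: 1849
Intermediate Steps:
r(C, a) = -4 + 2*a (r(C, a) = -4 + (a + a) = -4 + 2*a)
(F(r(1, 4)) + (4 + 2)*11)² = ((-19 - (-4 + 2*4)) + (4 + 2)*11)² = ((-19 - (-4 + 8)) + 6*11)² = ((-19 - 1*4) + 66)² = ((-19 - 4) + 66)² = (-23 + 66)² = 43² = 1849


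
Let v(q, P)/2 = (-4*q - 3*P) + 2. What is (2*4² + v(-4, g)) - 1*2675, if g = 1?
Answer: -2613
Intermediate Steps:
v(q, P) = 4 - 8*q - 6*P (v(q, P) = 2*((-4*q - 3*P) + 2) = 2*(2 - 4*q - 3*P) = 4 - 8*q - 6*P)
(2*4² + v(-4, g)) - 1*2675 = (2*4² + (4 - 8*(-4) - 6*1)) - 1*2675 = (2*16 + (4 + 32 - 6)) - 2675 = (32 + 30) - 2675 = 62 - 2675 = -2613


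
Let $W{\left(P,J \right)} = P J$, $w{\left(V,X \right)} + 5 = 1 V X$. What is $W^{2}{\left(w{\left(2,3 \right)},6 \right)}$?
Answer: $36$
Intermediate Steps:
$w{\left(V,X \right)} = -5 + V X$ ($w{\left(V,X \right)} = -5 + 1 V X = -5 + V X$)
$W{\left(P,J \right)} = J P$
$W^{2}{\left(w{\left(2,3 \right)},6 \right)} = \left(6 \left(-5 + 2 \cdot 3\right)\right)^{2} = \left(6 \left(-5 + 6\right)\right)^{2} = \left(6 \cdot 1\right)^{2} = 6^{2} = 36$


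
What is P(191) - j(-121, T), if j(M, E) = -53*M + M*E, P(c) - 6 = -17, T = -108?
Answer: -19492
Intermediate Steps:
P(c) = -11 (P(c) = 6 - 17 = -11)
j(M, E) = -53*M + E*M
P(191) - j(-121, T) = -11 - (-121)*(-53 - 108) = -11 - (-121)*(-161) = -11 - 1*19481 = -11 - 19481 = -19492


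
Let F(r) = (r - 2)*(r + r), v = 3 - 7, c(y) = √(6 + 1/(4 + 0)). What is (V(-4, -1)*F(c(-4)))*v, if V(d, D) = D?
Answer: 10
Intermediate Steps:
c(y) = 5/2 (c(y) = √(6 + 1/4) = √(6 + ¼) = √(25/4) = 5/2)
v = -4
F(r) = 2*r*(-2 + r) (F(r) = (-2 + r)*(2*r) = 2*r*(-2 + r))
(V(-4, -1)*F(c(-4)))*v = -2*5*(-2 + 5/2)/2*(-4) = -2*5/(2*2)*(-4) = -1*5/2*(-4) = -5/2*(-4) = 10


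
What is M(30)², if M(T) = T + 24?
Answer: 2916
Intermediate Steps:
M(T) = 24 + T
M(30)² = (24 + 30)² = 54² = 2916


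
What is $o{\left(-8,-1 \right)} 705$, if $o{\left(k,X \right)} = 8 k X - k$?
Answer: $50760$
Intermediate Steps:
$o{\left(k,X \right)} = - k + 8 X k$ ($o{\left(k,X \right)} = 8 X k - k = - k + 8 X k$)
$o{\left(-8,-1 \right)} 705 = - 8 \left(-1 + 8 \left(-1\right)\right) 705 = - 8 \left(-1 - 8\right) 705 = \left(-8\right) \left(-9\right) 705 = 72 \cdot 705 = 50760$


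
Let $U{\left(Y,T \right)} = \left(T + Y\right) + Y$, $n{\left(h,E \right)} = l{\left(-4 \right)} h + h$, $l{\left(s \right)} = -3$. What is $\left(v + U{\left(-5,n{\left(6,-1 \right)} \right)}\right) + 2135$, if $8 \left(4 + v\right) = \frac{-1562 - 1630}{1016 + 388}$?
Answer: $\frac{986879}{468} \approx 2108.7$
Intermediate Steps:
$n{\left(h,E \right)} = - 2 h$ ($n{\left(h,E \right)} = - 3 h + h = - 2 h$)
$U{\left(Y,T \right)} = T + 2 Y$
$v = - \frac{2005}{468}$ ($v = -4 + \frac{\left(-1562 - 1630\right) \frac{1}{1016 + 388}}{8} = -4 + \frac{\left(-3192\right) \frac{1}{1404}}{8} = -4 + \frac{1}{8} \left(- \frac{266}{117}\right) = -4 - \frac{133}{468} = - \frac{2005}{468} \approx -4.2842$)
$\left(v + U{\left(-5,n{\left(6,-1 \right)} \right)}\right) + 2135 = \left(- \frac{2005}{468} + \left(\left(-2\right) 6 + 2 \left(-5\right)\right)\right) + 2135 = \left(- \frac{2005}{468} - 22\right) + 2135 = - \frac{12301}{468} + 2135 = \frac{986879}{468}$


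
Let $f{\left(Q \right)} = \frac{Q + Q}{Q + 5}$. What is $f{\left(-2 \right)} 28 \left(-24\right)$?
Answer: $896$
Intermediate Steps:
$f{\left(Q \right)} = \frac{2 Q}{5 + Q}$
$f{\left(-2 \right)} 28 \left(-24\right) = 2 \left(-2\right) \frac{1}{5 - 2} \cdot 28 \left(-24\right) = 2 \left(-2\right) \frac{1}{3} \cdot 28 \left(-24\right) = \left(- \frac{4}{3}\right) 28 \left(-24\right) = \left(- \frac{112}{3}\right) \left(-24\right) = 896$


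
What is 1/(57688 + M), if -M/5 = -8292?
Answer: 1/99148 ≈ 1.0086e-5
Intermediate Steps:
M = 41460 (M = -5*(-8292) = 41460)
1/(57688 + M) = 1/(57688 + 41460) = 1/99148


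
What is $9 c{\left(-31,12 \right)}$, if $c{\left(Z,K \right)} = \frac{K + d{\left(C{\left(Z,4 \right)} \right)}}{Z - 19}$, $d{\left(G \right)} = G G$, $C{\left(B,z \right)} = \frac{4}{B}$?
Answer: $- \frac{51966}{24025} \approx -2.163$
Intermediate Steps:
$d{\left(G \right)} = G^{2}$
$c{\left(Z,K \right)} = \frac{K + \frac{16}{Z^{2}}}{-19 + Z}$ ($c{\left(Z,K \right)} = \frac{K + \left(\frac{4}{Z}\right)^{2}}{Z - 19} = \frac{K + \frac{16}{Z^{2}}}{-19 + Z}$)
$9 c{\left(-31,12 \right)} = 9 \frac{16 + 12 \left(-31\right)^{2}}{961 \left(-19 - 31\right)} = 9 \frac{16 + 12 \cdot 961}{961 \left(-50\right)} = 9 \cdot \frac{1}{961} \left(- \frac{1}{50}\right) \left(16 + 11532\right) = 9 \cdot \frac{1}{961} \left(- \frac{1}{50}\right) 11548 = 9 \left(- \frac{5774}{24025}\right) = - \frac{51966}{24025}$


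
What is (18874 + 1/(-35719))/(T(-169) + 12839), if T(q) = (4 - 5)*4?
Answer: 134832081/91690673 ≈ 1.4705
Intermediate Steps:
T(q) = -4 (T(q) = -1*4 = -4)
(18874 + 1/(-35719))/(T(-169) + 12839) = (18874 + 1/(-35719))/(-4 + 12839) = (18874 - 1/35719)/12835 = (674160405/35719)*(1/12835) = 134832081/91690673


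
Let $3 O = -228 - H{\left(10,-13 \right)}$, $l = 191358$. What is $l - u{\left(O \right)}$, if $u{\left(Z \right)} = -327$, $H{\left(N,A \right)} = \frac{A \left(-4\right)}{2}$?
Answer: $191685$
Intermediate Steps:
$H{\left(N,A \right)} = - 2 A$ ($H{\left(N,A \right)} = - 4 A \frac{1}{2} = - 2 A$)
$O = - \frac{254}{3}$ ($O = \frac{-228 - \left(-2\right) \left(-13\right)}{3} = \frac{-228 - 26}{3} = \frac{1}{3} \left(-254\right) = - \frac{254}{3} \approx -84.667$)
$l - u{\left(O \right)} = 191358 - -327 = 191358 + 327 = 191685$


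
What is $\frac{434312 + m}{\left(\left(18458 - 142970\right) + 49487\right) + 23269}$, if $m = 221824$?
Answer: $- \frac{54678}{4313} \approx -12.677$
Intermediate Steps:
$\frac{434312 + m}{\left(\left(18458 - 142970\right) + 49487\right) + 23269} = \frac{434312 + 221824}{\left(\left(18458 - 142970\right) + 49487\right) + 23269} = \frac{656136}{\left(-124512 + 49487\right) + 23269} = \frac{656136}{-75025 + 23269} = \frac{656136}{-51756} = 656136 \left(- \frac{1}{51756}\right) = - \frac{54678}{4313}$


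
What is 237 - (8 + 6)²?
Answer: 41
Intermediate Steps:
237 - (8 + 6)² = 237 - 1*14² = 237 - 1*196 = 237 - 196 = 41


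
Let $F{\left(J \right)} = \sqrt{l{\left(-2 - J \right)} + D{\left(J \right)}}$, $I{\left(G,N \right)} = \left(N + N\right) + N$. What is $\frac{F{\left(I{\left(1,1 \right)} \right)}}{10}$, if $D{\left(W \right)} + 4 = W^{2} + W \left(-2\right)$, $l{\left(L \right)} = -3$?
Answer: $\frac{i}{5} \approx 0.2 i$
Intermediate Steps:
$D{\left(W \right)} = -4 + W^{2} - 2 W$ ($D{\left(W \right)} = -4 + \left(W^{2} + W \left(-2\right)\right) = -4 + \left(W^{2} - 2 W\right) = -4 + W^{2} - 2 W$)
$I{\left(G,N \right)} = 3 N$ ($I{\left(G,N \right)} = 2 N + N = 3 N$)
$F{\left(J \right)} = \sqrt{-7 + J^{2} - 2 J}$ ($F{\left(J \right)} = \sqrt{-3 - \left(4 - J^{2} + 2 J\right)} = \sqrt{-7 + J^{2} - 2 J}$)
$\frac{F{\left(I{\left(1,1 \right)} \right)}}{10} = \frac{\sqrt{-7 + \left(3 \cdot 1\right)^{2} - 2 \cdot 3 \cdot 1}}{10} = \sqrt{-7 + 3^{2} - 6} \cdot \frac{1}{10} = \sqrt{-7 + 9 - 6} \cdot \frac{1}{10} = \sqrt{-4} \cdot \frac{1}{10} = 2 i \frac{1}{10} = \frac{i}{5}$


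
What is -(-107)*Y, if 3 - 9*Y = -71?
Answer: 7918/9 ≈ 879.78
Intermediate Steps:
Y = 74/9 (Y = 1/3 - 1/9*(-71) = 1/3 + 71/9 = 74/9 ≈ 8.2222)
-(-107)*Y = -(-107)*74/9 = -1*(-7918/9) = 7918/9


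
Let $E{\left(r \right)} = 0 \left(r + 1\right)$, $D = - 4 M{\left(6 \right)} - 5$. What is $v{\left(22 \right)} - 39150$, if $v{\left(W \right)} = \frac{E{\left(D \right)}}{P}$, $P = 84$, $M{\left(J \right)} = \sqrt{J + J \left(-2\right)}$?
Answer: $-39150$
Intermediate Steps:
$M{\left(J \right)} = \sqrt{- J}$ ($M{\left(J \right)} = \sqrt{J - 2 J} = \sqrt{- J}$)
$D = -5 - 4 i \sqrt{6}$ ($D = - 4 \sqrt{\left(-1\right) 6} - 5 = - 4 \sqrt{-6} - 5 = - 4 i \sqrt{6} - 5 = -5 - 4 i \sqrt{6} \approx -5.0 - 9.798 i$)
$E{\left(r \right)} = 0$ ($E{\left(r \right)} = 0 \left(1 + r\right) = 0$)
$v{\left(W \right)} = 0$ ($v{\left(W \right)} = \frac{0}{84} = 0 \cdot \frac{1}{84} = 0$)
$v{\left(22 \right)} - 39150 = 0 - 39150 = -39150$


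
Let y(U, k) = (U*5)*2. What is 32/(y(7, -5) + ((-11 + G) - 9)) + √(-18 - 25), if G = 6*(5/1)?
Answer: ⅖ + I*√43 ≈ 0.4 + 6.5574*I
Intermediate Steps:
y(U, k) = 10*U (y(U, k) = (5*U)*2 = 10*U)
G = 30 (G = 6*(5*1) = 6*5 = 30)
32/(y(7, -5) + ((-11 + G) - 9)) + √(-18 - 25) = 32/(10*7 + ((-11 + 30) - 9)) + √(-18 - 25) = 32/(70 + (19 - 9)) + √(-43) = 32/(70 + 10) + I*√43 = 32/80 + I*√43 = (1/80)*32 + I*√43 = ⅖ + I*√43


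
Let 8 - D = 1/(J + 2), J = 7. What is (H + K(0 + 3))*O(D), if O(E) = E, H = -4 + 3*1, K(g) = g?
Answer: 142/9 ≈ 15.778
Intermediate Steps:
D = 71/9 (D = 8 - 1/(7 + 2) = 8 - 1/9 = 8 - 1*⅑ = 8 - ⅑ = 71/9 ≈ 7.8889)
H = -1 (H = -4 + 3 = -1)
(H + K(0 + 3))*O(D) = (-1 + (0 + 3))*(71/9) = (-1 + 3)*(71/9) = 2*(71/9) = 142/9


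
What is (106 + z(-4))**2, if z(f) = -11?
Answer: 9025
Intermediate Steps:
(106 + z(-4))**2 = (106 - 11)**2 = 95**2 = 9025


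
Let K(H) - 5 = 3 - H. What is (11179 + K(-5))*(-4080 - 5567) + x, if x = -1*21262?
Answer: -107990486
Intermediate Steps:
K(H) = 8 - H (K(H) = 5 + (3 - H) = 8 - H)
x = -21262
(11179 + K(-5))*(-4080 - 5567) + x = (11179 + (8 - 1*(-5)))*(-4080 - 5567) - 21262 = (11179 + (8 + 5))*(-9647) - 21262 = (11179 + 13)*(-9647) - 21262 = 11192*(-9647) - 21262 = -107969224 - 21262 = -107990486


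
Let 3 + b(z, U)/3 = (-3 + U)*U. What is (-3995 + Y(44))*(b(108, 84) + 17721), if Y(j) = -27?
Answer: -153334728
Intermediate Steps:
b(z, U) = -9 + 3*U*(-3 + U) (b(z, U) = -9 + 3*((-3 + U)*U) = -9 + 3*(U*(-3 + U)) = -9 + 3*U*(-3 + U))
(-3995 + Y(44))*(b(108, 84) + 17721) = (-3995 - 27)*((-9 - 9*84 + 3*84**2) + 17721) = -4022*((-9 - 756 + 3*7056) + 17721) = -4022*((-9 - 756 + 21168) + 17721) = -4022*(20403 + 17721) = -4022*38124 = -153334728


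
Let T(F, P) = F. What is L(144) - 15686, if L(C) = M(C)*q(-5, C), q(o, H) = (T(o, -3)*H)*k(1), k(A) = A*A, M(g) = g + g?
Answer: -223046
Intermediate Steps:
M(g) = 2*g
k(A) = A**2
q(o, H) = H*o (q(o, H) = (o*H)*1**2 = (H*o)*1 = H*o)
L(C) = -10*C**2 (L(C) = (2*C)*(C*(-5)) = (2*C)*(-5*C) = -10*C**2)
L(144) - 15686 = -10*144**2 - 15686 = -10*20736 - 15686 = -207360 - 15686 = -223046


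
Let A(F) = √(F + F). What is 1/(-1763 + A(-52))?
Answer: -1763/3108273 - 2*I*√26/3108273 ≈ -0.0005672 - 3.2809e-6*I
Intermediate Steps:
A(F) = √2*√F (A(F) = √(2*F) = √2*√F)
1/(-1763 + A(-52)) = 1/(-1763 + √2*√(-52)) = 1/(-1763 + √2*(2*I*√13)) = 1/(-1763 + 2*I*√26)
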